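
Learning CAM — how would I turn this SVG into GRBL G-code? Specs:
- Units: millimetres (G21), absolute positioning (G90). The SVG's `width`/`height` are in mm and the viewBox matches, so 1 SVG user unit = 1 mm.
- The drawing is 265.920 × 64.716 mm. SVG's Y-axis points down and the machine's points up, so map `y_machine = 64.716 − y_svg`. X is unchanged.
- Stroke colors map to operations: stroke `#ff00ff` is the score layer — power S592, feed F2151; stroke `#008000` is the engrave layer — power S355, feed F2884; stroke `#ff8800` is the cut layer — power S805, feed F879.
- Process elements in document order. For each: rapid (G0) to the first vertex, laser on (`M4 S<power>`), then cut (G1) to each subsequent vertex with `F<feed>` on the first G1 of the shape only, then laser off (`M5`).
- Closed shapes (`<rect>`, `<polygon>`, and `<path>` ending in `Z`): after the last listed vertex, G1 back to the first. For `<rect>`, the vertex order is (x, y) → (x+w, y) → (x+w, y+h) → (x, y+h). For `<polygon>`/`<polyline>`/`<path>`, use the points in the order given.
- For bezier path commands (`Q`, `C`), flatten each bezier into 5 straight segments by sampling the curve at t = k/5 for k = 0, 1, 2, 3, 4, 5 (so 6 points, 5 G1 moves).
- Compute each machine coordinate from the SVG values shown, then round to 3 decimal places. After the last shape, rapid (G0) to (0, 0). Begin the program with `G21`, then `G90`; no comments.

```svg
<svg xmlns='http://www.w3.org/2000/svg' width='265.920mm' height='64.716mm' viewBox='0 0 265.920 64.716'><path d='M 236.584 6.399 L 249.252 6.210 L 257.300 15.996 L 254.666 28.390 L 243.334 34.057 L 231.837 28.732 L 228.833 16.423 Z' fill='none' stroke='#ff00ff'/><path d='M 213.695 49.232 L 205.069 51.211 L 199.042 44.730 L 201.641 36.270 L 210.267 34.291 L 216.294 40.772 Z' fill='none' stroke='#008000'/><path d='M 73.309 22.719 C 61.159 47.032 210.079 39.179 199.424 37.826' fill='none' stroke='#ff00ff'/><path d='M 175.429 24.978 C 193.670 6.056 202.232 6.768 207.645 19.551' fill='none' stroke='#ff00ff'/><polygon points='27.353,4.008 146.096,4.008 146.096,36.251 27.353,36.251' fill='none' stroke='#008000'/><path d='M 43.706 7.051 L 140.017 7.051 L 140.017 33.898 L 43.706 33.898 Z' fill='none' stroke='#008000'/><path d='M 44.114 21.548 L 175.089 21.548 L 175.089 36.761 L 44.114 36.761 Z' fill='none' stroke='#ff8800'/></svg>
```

G21
G90
G0 X236.584 Y58.317
M4 S592
G1 X249.252 Y58.506 F2151
G1 X257.300 Y48.720
G1 X254.666 Y36.326
G1 X243.334 Y30.659
G1 X231.837 Y35.984
G1 X228.833 Y48.293
G1 X236.584 Y58.317
M5
G0 X213.695 Y15.484
M4 S355
G1 X205.069 Y13.505 F2884
G1 X199.042 Y19.986
G1 X201.641 Y28.446
G1 X210.267 Y30.425
G1 X216.294 Y23.944
G1 X213.695 Y15.484
M5
G0 X73.309 Y41.997
M4 S592
G1 X82.782 Y30.960 F2151
G1 X115.521 Y25.786
G1 X156.135 Y24.621
G1 X189.233 Y25.608
G1 X199.424 Y26.890
M5
G0 X175.429 Y39.738
M4 S592
G1 X185.264 Y48.796 F2151
G1 X193.090 Y53.504
G1 X199.220 Y54.226
G1 X203.967 Y51.326
G1 X207.645 Y45.165
M5
G0 X27.353 Y60.708
M4 S355
G1 X146.096 Y60.708 F2884
G1 X146.096 Y28.465
G1 X27.353 Y28.465
G1 X27.353 Y60.708
M5
G0 X43.706 Y57.665
M4 S355
G1 X140.017 Y57.665 F2884
G1 X140.017 Y30.818
G1 X43.706 Y30.818
G1 X43.706 Y57.665
M5
G0 X44.114 Y43.168
M4 S805
G1 X175.089 Y43.168 F879
G1 X175.089 Y27.955
G1 X44.114 Y27.955
G1 X44.114 Y43.168
M5
G0 X0.000 Y0.000

viewBox `0 0 265.920 64.716` with mm width/height → 1 unit = 1 mm. Flip: y_m = 64.716 − y_svg.

**Shape 1** — `<path>` regular polygon, stroke `#ff00ff` → score (S592, F2151). Machine vertices: (236.584,58.317) → (249.252,58.506) → (257.300,48.720) → (254.666,36.326) → (243.334,30.659) → (231.837,35.984) → (228.833,48.293) → (236.584,58.317). Closed: final G1 returns to the first vertex.

**Shape 2** — `<path>` regular polygon, stroke `#008000` → engrave (S355, F2884). Machine vertices: (213.695,15.484) → (205.069,13.505) → (199.042,19.986) → (201.641,28.446) → (210.267,30.425) → (216.294,23.944) → (213.695,15.484). Closed: final G1 returns to the first vertex.

**Shape 3** — `<path>` cubic bezier, stroke `#ff00ff` → score (S592, F2151). Control points (SVG): P0=(73.309,22.719), P1=(61.159,47.032), P2=(210.079,39.179), P3=(199.424,37.826); sampled at t=k/5. Machine vertices: (73.309,41.997) → (82.782,30.960) → (115.521,25.786) → (156.135,24.621) → (189.233,25.608) → (199.424,26.890). Open path.

**Shape 4** — `<path>` cubic bezier, stroke `#ff00ff` → score (S592, F2151). Control points (SVG): P0=(175.429,24.978), P1=(193.670,6.056), P2=(202.232,6.768), P3=(207.645,19.551); sampled at t=k/5. Machine vertices: (175.429,39.738) → (185.264,48.796) → (193.090,53.504) → (199.220,54.226) → (203.967,51.326) → (207.645,45.165). Open path.

**Shape 5** — `<polygon>` rectangle, stroke `#008000` → engrave (S355, F2884). Machine vertices: (27.353,60.708) → (146.096,60.708) → (146.096,28.465) → (27.353,28.465) → (27.353,60.708). Closed: final G1 returns to the first vertex.

**Shape 6** — `<path>` rectangle, stroke `#008000` → engrave (S355, F2884). Machine vertices: (43.706,57.665) → (140.017,57.665) → (140.017,30.818) → (43.706,30.818) → (43.706,57.665). Closed: final G1 returns to the first vertex.

**Shape 7** — `<path>` rectangle, stroke `#ff8800` → cut (S805, F879). Machine vertices: (44.114,43.168) → (175.089,43.168) → (175.089,27.955) → (44.114,27.955) → (44.114,43.168). Closed: final G1 returns to the first vertex.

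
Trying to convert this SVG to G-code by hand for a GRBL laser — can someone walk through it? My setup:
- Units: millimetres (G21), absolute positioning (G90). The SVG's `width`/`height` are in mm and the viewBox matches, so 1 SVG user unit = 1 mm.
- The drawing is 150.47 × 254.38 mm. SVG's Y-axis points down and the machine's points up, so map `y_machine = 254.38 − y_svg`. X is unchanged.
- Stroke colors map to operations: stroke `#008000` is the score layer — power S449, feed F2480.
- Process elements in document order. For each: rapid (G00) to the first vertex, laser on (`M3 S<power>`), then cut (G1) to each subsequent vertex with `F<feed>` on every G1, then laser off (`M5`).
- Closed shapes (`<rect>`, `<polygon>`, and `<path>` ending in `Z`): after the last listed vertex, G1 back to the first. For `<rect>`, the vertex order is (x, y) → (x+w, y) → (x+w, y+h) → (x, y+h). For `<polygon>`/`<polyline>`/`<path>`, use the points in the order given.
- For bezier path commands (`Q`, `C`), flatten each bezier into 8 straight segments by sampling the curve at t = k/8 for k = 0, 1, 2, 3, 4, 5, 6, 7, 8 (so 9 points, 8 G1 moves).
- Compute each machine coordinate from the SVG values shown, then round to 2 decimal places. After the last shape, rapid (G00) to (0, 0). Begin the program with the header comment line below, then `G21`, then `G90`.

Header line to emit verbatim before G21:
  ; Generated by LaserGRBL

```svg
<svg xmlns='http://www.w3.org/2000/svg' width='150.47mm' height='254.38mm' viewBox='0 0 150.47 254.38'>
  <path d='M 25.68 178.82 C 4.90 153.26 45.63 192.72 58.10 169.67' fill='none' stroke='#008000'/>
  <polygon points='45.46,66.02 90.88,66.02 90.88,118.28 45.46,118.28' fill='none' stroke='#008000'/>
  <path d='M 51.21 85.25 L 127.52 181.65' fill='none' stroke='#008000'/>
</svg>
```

1 u = 1 mm; y_m = 254.38 − y.

[1] `<path>` cubic bezier, #008000→score S449 F2480: (25.68,75.56) → (20.60,82.35) → (20.23,84.53) → (23.52,83.61) → (29.42,81.08) → (36.88,78.42) → (44.85,77.15) → (52.27,78.75) → (58.10,84.71)

[2] `<polygon>` rectangle, #008000→score S449 F2480: (45.46,188.36) → (90.88,188.36) → (90.88,136.10) → (45.46,136.10) → (45.46,188.36) (closed)

[3] `<path>` line segment, #008000→score S449 F2480: (51.21,169.13) → (127.52,72.73)

; Generated by LaserGRBL
G21
G90
G00 X25.68 Y75.56
M3 S449
G1 X20.60 Y82.35 F2480
G1 X20.23 Y84.53 F2480
G1 X23.52 Y83.61 F2480
G1 X29.42 Y81.08 F2480
G1 X36.88 Y78.42 F2480
G1 X44.85 Y77.15 F2480
G1 X52.27 Y78.75 F2480
G1 X58.10 Y84.71 F2480
M5
G00 X45.46 Y188.36
M3 S449
G1 X90.88 Y188.36 F2480
G1 X90.88 Y136.10 F2480
G1 X45.46 Y136.10 F2480
G1 X45.46 Y188.36 F2480
M5
G00 X51.21 Y169.13
M3 S449
G1 X127.52 Y72.73 F2480
M5
G00 X0.00 Y0.00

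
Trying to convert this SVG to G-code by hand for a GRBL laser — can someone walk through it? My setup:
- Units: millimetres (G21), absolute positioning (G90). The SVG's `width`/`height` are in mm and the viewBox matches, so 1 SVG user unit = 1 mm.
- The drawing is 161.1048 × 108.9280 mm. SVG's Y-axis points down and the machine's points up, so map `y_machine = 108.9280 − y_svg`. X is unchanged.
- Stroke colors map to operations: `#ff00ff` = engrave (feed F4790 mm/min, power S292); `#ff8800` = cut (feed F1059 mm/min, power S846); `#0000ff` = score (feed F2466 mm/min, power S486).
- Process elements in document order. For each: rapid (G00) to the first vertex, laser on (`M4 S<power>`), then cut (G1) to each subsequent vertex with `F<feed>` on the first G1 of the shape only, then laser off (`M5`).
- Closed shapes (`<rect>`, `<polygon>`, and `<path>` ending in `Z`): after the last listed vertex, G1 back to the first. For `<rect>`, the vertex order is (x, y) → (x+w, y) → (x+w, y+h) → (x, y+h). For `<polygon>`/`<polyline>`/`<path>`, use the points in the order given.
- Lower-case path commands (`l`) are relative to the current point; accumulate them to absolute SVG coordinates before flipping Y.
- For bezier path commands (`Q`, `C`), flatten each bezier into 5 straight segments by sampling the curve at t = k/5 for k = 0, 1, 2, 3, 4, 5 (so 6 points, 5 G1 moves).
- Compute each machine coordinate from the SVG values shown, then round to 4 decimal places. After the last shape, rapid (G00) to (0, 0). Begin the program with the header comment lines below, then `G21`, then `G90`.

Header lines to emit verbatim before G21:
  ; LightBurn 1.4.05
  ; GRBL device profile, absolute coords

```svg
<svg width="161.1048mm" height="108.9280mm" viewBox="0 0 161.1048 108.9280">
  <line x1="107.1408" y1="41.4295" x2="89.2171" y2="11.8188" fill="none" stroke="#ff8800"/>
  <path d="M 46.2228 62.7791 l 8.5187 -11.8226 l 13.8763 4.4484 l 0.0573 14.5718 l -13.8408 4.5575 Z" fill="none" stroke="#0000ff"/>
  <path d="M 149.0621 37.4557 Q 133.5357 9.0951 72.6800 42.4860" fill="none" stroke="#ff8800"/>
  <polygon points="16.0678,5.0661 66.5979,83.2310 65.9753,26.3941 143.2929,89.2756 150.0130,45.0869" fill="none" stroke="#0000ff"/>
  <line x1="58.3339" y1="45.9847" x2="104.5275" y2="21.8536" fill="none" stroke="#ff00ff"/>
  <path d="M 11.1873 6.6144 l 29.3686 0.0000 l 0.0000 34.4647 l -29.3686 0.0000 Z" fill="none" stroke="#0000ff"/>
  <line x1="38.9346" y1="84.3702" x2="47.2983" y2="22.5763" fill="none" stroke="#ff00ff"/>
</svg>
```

viewBox `0 0 161.1048 108.9280` with mm width/height → 1 unit = 1 mm. Flip: y_m = 108.9280 − y_svg.

**Shape 1** — `<line>` line segment, stroke `#ff8800` → cut (S846, F1059). Machine vertices: (107.1408,67.4985) → (89.2171,97.1092). Open path.

**Shape 2** — `<path>` regular polygon, stroke `#0000ff` → score (S486, F2466). Machine vertices: (46.2228,46.1489) → (54.7415,57.9715) → (68.6178,53.5231) → (68.6751,38.9513) → (54.8343,34.3938) → (46.2228,46.1489). Closed: final G1 returns to the first vertex.

**Shape 3** — `<path>` quadratic bezier, stroke `#ff8800` → cut (S846, F1059). Control points (SVG): P0=(149.0621,37.4557), P1=(133.5357,9.0951), P2=(72.6800,42.4860); sampled at t=k/5. Machine vertices: (149.0621,71.4723) → (141.0384,80.3465) → (129.3883,84.2805) → (114.1119,83.2745) → (95.2091,77.3283) → (72.6800,66.4420). Open path.

**Shape 4** — `<polygon>` closed polygon, stroke `#0000ff` → score (S486, F2466). Machine vertices: (16.0678,103.8619) → (66.5979,25.6970) → (65.9753,82.5339) → (143.2929,19.6524) → (150.0130,63.8411) → (16.0678,103.8619). Closed: final G1 returns to the first vertex.

**Shape 5** — `<line>` line segment, stroke `#ff00ff` → engrave (S292, F4790). Machine vertices: (58.3339,62.9433) → (104.5275,87.0744). Open path.

**Shape 6** — `<path>` rectangle, stroke `#0000ff` → score (S486, F2466). Machine vertices: (11.1873,102.3136) → (40.5559,102.3136) → (40.5559,67.8489) → (11.1873,67.8489) → (11.1873,102.3136). Closed: final G1 returns to the first vertex.

**Shape 7** — `<line>` line segment, stroke `#ff00ff` → engrave (S292, F4790). Machine vertices: (38.9346,24.5578) → (47.2983,86.3517). Open path.

; LightBurn 1.4.05
; GRBL device profile, absolute coords
G21
G90
G00 X107.1408 Y67.4985
M4 S846
G1 X89.2171 Y97.1092 F1059
M5
G00 X46.2228 Y46.1489
M4 S486
G1 X54.7415 Y57.9715 F2466
G1 X68.6178 Y53.5231
G1 X68.6751 Y38.9513
G1 X54.8343 Y34.3938
G1 X46.2228 Y46.1489
M5
G00 X149.0621 Y71.4723
M4 S846
G1 X141.0384 Y80.3465 F1059
G1 X129.3883 Y84.2805
G1 X114.1119 Y83.2745
G1 X95.2091 Y77.3283
G1 X72.6800 Y66.4420
M5
G00 X16.0678 Y103.8619
M4 S486
G1 X66.5979 Y25.6970 F2466
G1 X65.9753 Y82.5339
G1 X143.2929 Y19.6524
G1 X150.0130 Y63.8411
G1 X16.0678 Y103.8619
M5
G00 X58.3339 Y62.9433
M4 S292
G1 X104.5275 Y87.0744 F4790
M5
G00 X11.1873 Y102.3136
M4 S486
G1 X40.5559 Y102.3136 F2466
G1 X40.5559 Y67.8489
G1 X11.1873 Y67.8489
G1 X11.1873 Y102.3136
M5
G00 X38.9346 Y24.5578
M4 S292
G1 X47.2983 Y86.3517 F4790
M5
G00 X0.0000 Y0.0000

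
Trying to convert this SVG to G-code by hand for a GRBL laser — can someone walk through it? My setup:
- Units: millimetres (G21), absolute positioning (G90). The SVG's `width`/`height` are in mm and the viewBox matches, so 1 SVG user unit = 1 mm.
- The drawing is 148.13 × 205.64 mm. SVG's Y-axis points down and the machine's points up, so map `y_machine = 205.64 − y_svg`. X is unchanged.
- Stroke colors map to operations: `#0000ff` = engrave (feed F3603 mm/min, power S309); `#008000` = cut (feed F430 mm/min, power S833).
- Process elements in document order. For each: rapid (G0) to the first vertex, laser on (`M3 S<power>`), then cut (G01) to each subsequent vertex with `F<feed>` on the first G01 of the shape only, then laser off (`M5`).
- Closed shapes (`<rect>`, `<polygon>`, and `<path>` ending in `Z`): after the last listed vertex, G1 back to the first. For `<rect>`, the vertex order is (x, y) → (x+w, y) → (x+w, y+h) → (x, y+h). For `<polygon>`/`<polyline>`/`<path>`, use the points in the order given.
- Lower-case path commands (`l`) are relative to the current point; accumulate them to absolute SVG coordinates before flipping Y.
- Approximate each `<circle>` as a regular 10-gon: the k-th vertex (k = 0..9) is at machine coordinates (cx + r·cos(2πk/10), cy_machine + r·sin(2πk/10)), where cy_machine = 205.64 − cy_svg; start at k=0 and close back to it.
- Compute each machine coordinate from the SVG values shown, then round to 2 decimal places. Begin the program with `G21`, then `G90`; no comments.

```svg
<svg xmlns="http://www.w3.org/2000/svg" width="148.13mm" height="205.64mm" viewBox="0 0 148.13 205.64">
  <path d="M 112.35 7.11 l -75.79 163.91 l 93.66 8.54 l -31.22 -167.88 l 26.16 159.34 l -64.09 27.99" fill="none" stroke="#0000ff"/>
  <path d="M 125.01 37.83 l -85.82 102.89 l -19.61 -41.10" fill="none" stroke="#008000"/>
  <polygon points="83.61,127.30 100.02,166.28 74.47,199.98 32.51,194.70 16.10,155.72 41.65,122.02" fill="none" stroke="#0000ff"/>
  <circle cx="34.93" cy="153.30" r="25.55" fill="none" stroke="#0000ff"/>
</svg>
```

Since the viewBox matches the mm dimensions, user units are millimetres directly. The only transform is the Y-flip y_m = 205.64 − y_svg.

Shape 1 is a open polyline drawn with `<path>`. Its stroke #0000ff means engrave at S309, F3603. After flipping Y the toolpath is (112.35,198.53) → (36.56,34.62) → (130.22,26.08) → (99.00,193.96) → (125.16,34.62) → (61.07,6.63).

Shape 2 is a open polyline drawn with `<path>`. Its stroke #008000 means cut at S833, F430. After flipping Y the toolpath is (125.01,167.81) → (39.19,64.92) → (19.58,106.02).

Shape 3 is a regular polygon drawn with `<polygon>`. Its stroke #0000ff means engrave at S309, F3603. After flipping Y the toolpath is (83.61,78.34) → (100.02,39.36) → (74.47,5.66) → (32.51,10.94) → (16.10,49.92) → (41.65,83.62) → (83.61,78.34), returning to the start.

Shape 4 is a circle drawn with `<circle>`. Its stroke #0000ff means engrave at S309, F3603. After flipping Y the toolpath is (60.48,52.34) → (55.60,67.36) → (42.83,76.64) → (27.03,76.64) → (14.26,67.36) → (9.38,52.34) → (14.26,37.32) → (27.03,28.04) → (42.83,28.04) → (55.60,37.32) → (60.48,52.34), returning to the start.

G21
G90
G0 X112.35 Y198.53
M3 S309
G01 X36.56 Y34.62 F3603
G01 X130.22 Y26.08
G01 X99.00 Y193.96
G01 X125.16 Y34.62
G01 X61.07 Y6.63
M5
G0 X125.01 Y167.81
M3 S833
G01 X39.19 Y64.92 F430
G01 X19.58 Y106.02
M5
G0 X83.61 Y78.34
M3 S309
G01 X100.02 Y39.36 F3603
G01 X74.47 Y5.66
G01 X32.51 Y10.94
G01 X16.10 Y49.92
G01 X41.65 Y83.62
G01 X83.61 Y78.34
M5
G0 X60.48 Y52.34
M3 S309
G01 X55.60 Y67.36 F3603
G01 X42.83 Y76.64
G01 X27.03 Y76.64
G01 X14.26 Y67.36
G01 X9.38 Y52.34
G01 X14.26 Y37.32
G01 X27.03 Y28.04
G01 X42.83 Y28.04
G01 X55.60 Y37.32
G01 X60.48 Y52.34
M5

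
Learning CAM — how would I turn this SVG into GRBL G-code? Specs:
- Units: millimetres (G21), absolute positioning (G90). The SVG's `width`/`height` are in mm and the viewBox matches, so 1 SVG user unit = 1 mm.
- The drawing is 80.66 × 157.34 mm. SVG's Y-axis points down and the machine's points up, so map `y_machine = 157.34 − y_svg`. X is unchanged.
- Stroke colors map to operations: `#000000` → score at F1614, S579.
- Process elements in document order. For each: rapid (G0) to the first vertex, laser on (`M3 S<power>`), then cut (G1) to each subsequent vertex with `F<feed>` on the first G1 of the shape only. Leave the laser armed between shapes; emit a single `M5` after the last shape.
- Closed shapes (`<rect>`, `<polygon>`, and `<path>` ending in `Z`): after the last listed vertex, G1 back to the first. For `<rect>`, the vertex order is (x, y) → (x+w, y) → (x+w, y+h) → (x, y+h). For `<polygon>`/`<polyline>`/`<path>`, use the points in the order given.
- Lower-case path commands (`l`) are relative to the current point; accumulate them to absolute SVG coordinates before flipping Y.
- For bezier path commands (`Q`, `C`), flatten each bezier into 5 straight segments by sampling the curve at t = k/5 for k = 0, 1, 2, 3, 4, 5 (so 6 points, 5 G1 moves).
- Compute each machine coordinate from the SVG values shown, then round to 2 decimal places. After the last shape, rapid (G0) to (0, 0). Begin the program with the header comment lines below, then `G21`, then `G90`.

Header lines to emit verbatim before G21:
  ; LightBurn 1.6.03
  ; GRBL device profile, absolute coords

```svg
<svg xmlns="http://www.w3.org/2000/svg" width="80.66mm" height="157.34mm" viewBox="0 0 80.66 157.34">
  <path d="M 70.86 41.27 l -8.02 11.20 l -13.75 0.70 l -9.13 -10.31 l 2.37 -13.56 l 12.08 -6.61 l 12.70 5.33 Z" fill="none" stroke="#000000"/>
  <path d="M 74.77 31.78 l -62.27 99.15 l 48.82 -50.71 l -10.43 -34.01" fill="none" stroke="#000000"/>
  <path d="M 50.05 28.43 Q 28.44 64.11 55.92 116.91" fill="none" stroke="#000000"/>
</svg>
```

viewBox `0 0 80.66 157.34` with mm width/height → 1 unit = 1 mm. Flip: y_m = 157.34 − y_svg.

**Shape 1** — `<path>` regular polygon, stroke `#000000` → score (S579, F1614). Machine vertices: (70.86,116.07) → (62.84,104.87) → (49.09,104.17) → (39.96,114.48) → (42.33,128.04) → (54.41,134.65) → (67.11,129.32) → (70.86,116.07). Closed: final G1 returns to the first vertex.

**Shape 2** — `<path>` open polyline, stroke `#000000` → score (S579, F1614). Machine vertices: (74.77,125.56) → (12.50,26.41) → (61.32,77.12) → (50.89,111.13). Open path.

**Shape 3** — `<path>` quadratic bezier, stroke `#000000` → score (S579, F1614). Control points (SVG): P0=(50.05,28.43), P1=(28.44,64.11), P2=(55.92,116.91); sampled at t=k/5. Machine vertices: (50.05,128.91) → (43.37,113.95) → (40.62,97.63) → (41.79,79.93) → (46.89,60.87) → (55.92,40.43). Open path.

; LightBurn 1.6.03
; GRBL device profile, absolute coords
G21
G90
G0 X70.86 Y116.07
M3 S579
G1 X62.84 Y104.87 F1614
G1 X49.09 Y104.17
G1 X39.96 Y114.48
G1 X42.33 Y128.04
G1 X54.41 Y134.65
G1 X67.11 Y129.32
G1 X70.86 Y116.07
G0 X74.77 Y125.56
M3 S579
G1 X12.50 Y26.41 F1614
G1 X61.32 Y77.12
G1 X50.89 Y111.13
G0 X50.05 Y128.91
M3 S579
G1 X43.37 Y113.95 F1614
G1 X40.62 Y97.63
G1 X41.79 Y79.93
G1 X46.89 Y60.87
G1 X55.92 Y40.43
M5
G0 X0.00 Y0.00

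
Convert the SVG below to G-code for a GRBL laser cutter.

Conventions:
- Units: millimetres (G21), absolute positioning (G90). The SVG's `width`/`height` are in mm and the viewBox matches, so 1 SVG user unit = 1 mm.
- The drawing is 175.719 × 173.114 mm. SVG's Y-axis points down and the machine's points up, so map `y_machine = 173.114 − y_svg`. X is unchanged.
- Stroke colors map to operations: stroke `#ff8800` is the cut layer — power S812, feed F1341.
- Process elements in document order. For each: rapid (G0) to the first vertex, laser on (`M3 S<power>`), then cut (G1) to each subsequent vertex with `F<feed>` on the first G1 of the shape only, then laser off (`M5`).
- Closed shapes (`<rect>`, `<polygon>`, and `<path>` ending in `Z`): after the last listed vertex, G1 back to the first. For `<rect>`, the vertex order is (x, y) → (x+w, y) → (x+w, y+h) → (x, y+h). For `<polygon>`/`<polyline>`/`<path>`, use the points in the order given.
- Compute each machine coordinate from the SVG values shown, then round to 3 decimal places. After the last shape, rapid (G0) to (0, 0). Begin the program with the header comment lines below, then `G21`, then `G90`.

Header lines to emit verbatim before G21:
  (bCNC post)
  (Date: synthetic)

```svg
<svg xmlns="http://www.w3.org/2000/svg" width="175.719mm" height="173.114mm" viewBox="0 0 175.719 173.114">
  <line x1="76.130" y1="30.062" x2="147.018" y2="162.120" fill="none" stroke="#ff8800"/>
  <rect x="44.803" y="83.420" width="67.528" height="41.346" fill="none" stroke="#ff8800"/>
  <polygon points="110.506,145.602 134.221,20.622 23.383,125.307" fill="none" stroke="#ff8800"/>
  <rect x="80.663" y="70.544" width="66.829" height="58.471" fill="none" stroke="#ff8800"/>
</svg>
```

(bCNC post)
(Date: synthetic)
G21
G90
G0 X76.130 Y143.052
M3 S812
G1 X147.018 Y10.994 F1341
M5
G0 X44.803 Y89.694
M3 S812
G1 X112.331 Y89.694 F1341
G1 X112.331 Y48.348
G1 X44.803 Y48.348
G1 X44.803 Y89.694
M5
G0 X110.506 Y27.512
M3 S812
G1 X134.221 Y152.492 F1341
G1 X23.383 Y47.807
G1 X110.506 Y27.512
M5
G0 X80.663 Y102.570
M3 S812
G1 X147.492 Y102.570 F1341
G1 X147.492 Y44.099
G1 X80.663 Y44.099
G1 X80.663 Y102.570
M5
G0 X0.000 Y0.000

Since the viewBox matches the mm dimensions, user units are millimetres directly. The only transform is the Y-flip y_m = 173.114 − y_svg.

Shape 1 is a line segment drawn with `<line>`. Its stroke #ff8800 means cut at S812, F1341. After flipping Y the toolpath is (76.130,143.052) → (147.018,10.994).

Shape 2 is a rectangle drawn with `<rect>`. Its stroke #ff8800 means cut at S812, F1341. After flipping Y the toolpath is (44.803,89.694) → (112.331,89.694) → (112.331,48.348) → (44.803,48.348) → (44.803,89.694), returning to the start.

Shape 3 is a closed polygon drawn with `<polygon>`. Its stroke #ff8800 means cut at S812, F1341. After flipping Y the toolpath is (110.506,27.512) → (134.221,152.492) → (23.383,47.807) → (110.506,27.512), returning to the start.

Shape 4 is a rectangle drawn with `<rect>`. Its stroke #ff8800 means cut at S812, F1341. After flipping Y the toolpath is (80.663,102.570) → (147.492,102.570) → (147.492,44.099) → (80.663,44.099) → (80.663,102.570), returning to the start.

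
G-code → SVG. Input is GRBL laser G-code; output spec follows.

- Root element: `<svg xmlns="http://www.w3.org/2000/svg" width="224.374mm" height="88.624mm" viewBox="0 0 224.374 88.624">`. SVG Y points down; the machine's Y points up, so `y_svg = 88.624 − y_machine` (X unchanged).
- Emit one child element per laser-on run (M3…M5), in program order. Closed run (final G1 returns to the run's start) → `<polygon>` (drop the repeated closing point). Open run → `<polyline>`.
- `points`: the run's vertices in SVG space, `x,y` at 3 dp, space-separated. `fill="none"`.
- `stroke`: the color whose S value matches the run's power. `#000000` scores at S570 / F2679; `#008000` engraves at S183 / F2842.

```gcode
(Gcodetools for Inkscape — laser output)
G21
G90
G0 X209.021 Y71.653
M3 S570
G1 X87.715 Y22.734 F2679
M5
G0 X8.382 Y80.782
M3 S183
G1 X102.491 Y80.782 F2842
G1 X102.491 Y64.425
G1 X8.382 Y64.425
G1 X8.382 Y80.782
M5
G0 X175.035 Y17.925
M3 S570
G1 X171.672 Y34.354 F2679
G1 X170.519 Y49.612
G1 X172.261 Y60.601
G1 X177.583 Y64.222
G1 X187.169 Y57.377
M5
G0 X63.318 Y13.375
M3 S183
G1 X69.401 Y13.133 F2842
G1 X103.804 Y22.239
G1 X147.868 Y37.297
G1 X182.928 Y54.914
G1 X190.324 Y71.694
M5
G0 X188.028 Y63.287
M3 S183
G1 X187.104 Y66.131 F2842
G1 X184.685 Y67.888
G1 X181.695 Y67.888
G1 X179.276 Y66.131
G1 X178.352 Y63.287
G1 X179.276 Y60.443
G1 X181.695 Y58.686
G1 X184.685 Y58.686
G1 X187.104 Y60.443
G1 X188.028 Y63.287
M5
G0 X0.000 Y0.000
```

Each laser-on run becomes one SVG element. Flip Y back into SVG space with y_svg = 88.624 − y_machine.

Run 1: S570 ⇒ score layer `#000000`. The run is open, so emit a `<polyline>` with points (Y-flipped): 209.021,16.971 87.715,65.890.

Run 2: S183 ⇒ engrave layer `#008000`. The run returns to its start, so emit a `<polygon>` with points (Y-flipped): 8.382,7.842 102.491,7.842 102.491,24.199 8.382,24.199.

Run 3: S570 ⇒ score layer `#000000`. The run is open, so emit a `<polyline>` with points (Y-flipped): 175.035,70.699 171.672,54.270 170.519,39.012 172.261,28.023 177.583,24.402 187.169,31.247.

Run 4: power S183 maps to stroke `#008000` (engrave). The run is open, so emit a `<polyline>` with points (Y-flipped): 63.318,75.249 69.401,75.491 103.804,66.385 147.868,51.327 182.928,33.710 190.324,16.930.

Run 5: S183 ⇒ engrave layer `#008000`. The run returns to its start, so emit a `<polygon>` with points (Y-flipped): 188.028,25.337 187.104,22.493 184.685,20.736 181.695,20.736 179.276,22.493 178.352,25.337 179.276,28.181 181.695,29.938 184.685,29.938 187.104,28.181.

<svg xmlns="http://www.w3.org/2000/svg" width="224.374mm" height="88.624mm" viewBox="0 0 224.374 88.624">
  <polyline points="209.021,16.971 87.715,65.890" fill="none" stroke="#000000"/>
  <polygon points="8.382,7.842 102.491,7.842 102.491,24.199 8.382,24.199" fill="none" stroke="#008000"/>
  <polyline points="175.035,70.699 171.672,54.270 170.519,39.012 172.261,28.023 177.583,24.402 187.169,31.247" fill="none" stroke="#000000"/>
  <polyline points="63.318,75.249 69.401,75.491 103.804,66.385 147.868,51.327 182.928,33.710 190.324,16.930" fill="none" stroke="#008000"/>
  <polygon points="188.028,25.337 187.104,22.493 184.685,20.736 181.695,20.736 179.276,22.493 178.352,25.337 179.276,28.181 181.695,29.938 184.685,29.938 187.104,28.181" fill="none" stroke="#008000"/>
</svg>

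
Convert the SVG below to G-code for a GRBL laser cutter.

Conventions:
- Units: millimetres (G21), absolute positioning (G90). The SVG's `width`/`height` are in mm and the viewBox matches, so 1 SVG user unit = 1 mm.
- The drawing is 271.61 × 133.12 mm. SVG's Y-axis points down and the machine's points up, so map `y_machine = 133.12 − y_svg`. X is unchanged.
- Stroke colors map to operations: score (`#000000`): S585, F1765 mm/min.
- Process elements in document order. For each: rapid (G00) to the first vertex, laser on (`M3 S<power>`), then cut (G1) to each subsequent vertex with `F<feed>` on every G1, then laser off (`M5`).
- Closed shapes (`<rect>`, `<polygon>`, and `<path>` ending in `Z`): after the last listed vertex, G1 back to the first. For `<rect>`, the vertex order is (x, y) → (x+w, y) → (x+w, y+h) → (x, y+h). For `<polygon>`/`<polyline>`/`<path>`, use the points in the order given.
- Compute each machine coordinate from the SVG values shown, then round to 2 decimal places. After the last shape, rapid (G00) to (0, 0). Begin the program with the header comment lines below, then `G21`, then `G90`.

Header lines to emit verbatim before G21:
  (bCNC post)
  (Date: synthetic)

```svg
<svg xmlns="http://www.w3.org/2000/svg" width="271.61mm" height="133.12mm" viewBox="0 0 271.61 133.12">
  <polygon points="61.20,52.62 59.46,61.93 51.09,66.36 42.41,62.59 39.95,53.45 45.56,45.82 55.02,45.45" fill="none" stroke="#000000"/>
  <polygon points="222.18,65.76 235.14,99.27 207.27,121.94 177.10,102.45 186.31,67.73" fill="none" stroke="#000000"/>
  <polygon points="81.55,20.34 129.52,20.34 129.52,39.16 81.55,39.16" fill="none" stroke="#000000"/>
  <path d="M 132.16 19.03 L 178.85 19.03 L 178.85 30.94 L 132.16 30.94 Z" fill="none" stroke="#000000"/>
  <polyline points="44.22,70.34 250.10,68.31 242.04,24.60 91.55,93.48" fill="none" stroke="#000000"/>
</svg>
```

(bCNC post)
(Date: synthetic)
G21
G90
G00 X61.20 Y80.50
M3 S585
G1 X59.46 Y71.19 F1765
G1 X51.09 Y66.76 F1765
G1 X42.41 Y70.53 F1765
G1 X39.95 Y79.67 F1765
G1 X45.56 Y87.30 F1765
G1 X55.02 Y87.67 F1765
G1 X61.20 Y80.50 F1765
M5
G00 X222.18 Y67.36
M3 S585
G1 X235.14 Y33.85 F1765
G1 X207.27 Y11.18 F1765
G1 X177.10 Y30.67 F1765
G1 X186.31 Y65.39 F1765
G1 X222.18 Y67.36 F1765
M5
G00 X81.55 Y112.78
M3 S585
G1 X129.52 Y112.78 F1765
G1 X129.52 Y93.96 F1765
G1 X81.55 Y93.96 F1765
G1 X81.55 Y112.78 F1765
M5
G00 X132.16 Y114.09
M3 S585
G1 X178.85 Y114.09 F1765
G1 X178.85 Y102.18 F1765
G1 X132.16 Y102.18 F1765
G1 X132.16 Y114.09 F1765
M5
G00 X44.22 Y62.78
M3 S585
G1 X250.10 Y64.81 F1765
G1 X242.04 Y108.52 F1765
G1 X91.55 Y39.64 F1765
M5
G00 X0.00 Y0.00

Since the viewBox matches the mm dimensions, user units are millimetres directly. The only transform is the Y-flip y_m = 133.12 − y_svg.

Shape 1 is a regular polygon drawn with `<polygon>`. Its stroke #000000 means score at S585, F1765. After flipping Y the toolpath is (61.20,80.50) → (59.46,71.19) → (51.09,66.76) → (42.41,70.53) → (39.95,79.67) → (45.56,87.30) → (55.02,87.67) → (61.20,80.50), returning to the start.

Shape 2 is a regular polygon drawn with `<polygon>`. Its stroke #000000 means score at S585, F1765. After flipping Y the toolpath is (222.18,67.36) → (235.14,33.85) → (207.27,11.18) → (177.10,30.67) → (186.31,65.39) → (222.18,67.36), returning to the start.

Shape 3 is a rectangle drawn with `<polygon>`. Its stroke #000000 means score at S585, F1765. After flipping Y the toolpath is (81.55,112.78) → (129.52,112.78) → (129.52,93.96) → (81.55,93.96) → (81.55,112.78), returning to the start.

Shape 4 is a rectangle drawn with `<path>`. Its stroke #000000 means score at S585, F1765. After flipping Y the toolpath is (132.16,114.09) → (178.85,114.09) → (178.85,102.18) → (132.16,102.18) → (132.16,114.09), returning to the start.

Shape 5 is a open polyline drawn with `<polyline>`. Its stroke #000000 means score at S585, F1765. After flipping Y the toolpath is (44.22,62.78) → (250.10,64.81) → (242.04,108.52) → (91.55,39.64).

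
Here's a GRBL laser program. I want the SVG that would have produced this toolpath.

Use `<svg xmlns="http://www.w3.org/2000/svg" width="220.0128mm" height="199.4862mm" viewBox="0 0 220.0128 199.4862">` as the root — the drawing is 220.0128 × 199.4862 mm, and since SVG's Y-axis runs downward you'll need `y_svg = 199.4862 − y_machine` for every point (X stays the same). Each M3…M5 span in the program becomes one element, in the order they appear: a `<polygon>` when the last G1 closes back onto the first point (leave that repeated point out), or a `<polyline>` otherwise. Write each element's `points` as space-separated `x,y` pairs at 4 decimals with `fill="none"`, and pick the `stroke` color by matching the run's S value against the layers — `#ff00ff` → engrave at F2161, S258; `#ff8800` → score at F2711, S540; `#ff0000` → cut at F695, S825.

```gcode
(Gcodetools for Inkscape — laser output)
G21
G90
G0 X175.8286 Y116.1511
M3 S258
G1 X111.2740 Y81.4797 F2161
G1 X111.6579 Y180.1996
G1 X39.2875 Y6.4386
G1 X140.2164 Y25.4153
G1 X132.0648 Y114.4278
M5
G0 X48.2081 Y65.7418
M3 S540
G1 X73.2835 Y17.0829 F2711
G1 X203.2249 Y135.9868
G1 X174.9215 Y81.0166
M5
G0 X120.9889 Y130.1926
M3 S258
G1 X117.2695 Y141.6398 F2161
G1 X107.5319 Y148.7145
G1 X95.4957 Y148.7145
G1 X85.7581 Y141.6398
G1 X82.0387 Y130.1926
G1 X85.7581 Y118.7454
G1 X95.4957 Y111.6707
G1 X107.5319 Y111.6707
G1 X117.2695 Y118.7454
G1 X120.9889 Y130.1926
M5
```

<svg xmlns="http://www.w3.org/2000/svg" width="220.0128mm" height="199.4862mm" viewBox="0 0 220.0128 199.4862">
  <polyline points="175.8286,83.3351 111.2740,118.0065 111.6579,19.2866 39.2875,193.0476 140.2164,174.0709 132.0648,85.0584" fill="none" stroke="#ff00ff"/>
  <polyline points="48.2081,133.7444 73.2835,182.4033 203.2249,63.4994 174.9215,118.4696" fill="none" stroke="#ff8800"/>
  <polygon points="120.9889,69.2936 117.2695,57.8464 107.5319,50.7717 95.4957,50.7717 85.7581,57.8464 82.0387,69.2936 85.7581,80.7408 95.4957,87.8155 107.5319,87.8155 117.2695,80.7408" fill="none" stroke="#ff00ff"/>
</svg>

y_svg = 199.4862 − y_m.

[1] S258→`#ff00ff` (engrave); open run; points: 175.8286,83.3351 111.2740,118.0065 111.6579,19.2866 39.2875,193.0476 140.2164,174.0709 132.0648,85.0584

[2] S540→`#ff8800` (score); open run; points: 48.2081,133.7444 73.2835,182.4033 203.2249,63.4994 174.9215,118.4696

[3] S258→`#ff00ff` (engrave); closed run; points: 120.9889,69.2936 117.2695,57.8464 107.5319,50.7717 95.4957,50.7717 85.7581,57.8464 82.0387,69.2936 85.7581,80.7408 95.4957,87.8155 107.5319,87.8155 117.2695,80.7408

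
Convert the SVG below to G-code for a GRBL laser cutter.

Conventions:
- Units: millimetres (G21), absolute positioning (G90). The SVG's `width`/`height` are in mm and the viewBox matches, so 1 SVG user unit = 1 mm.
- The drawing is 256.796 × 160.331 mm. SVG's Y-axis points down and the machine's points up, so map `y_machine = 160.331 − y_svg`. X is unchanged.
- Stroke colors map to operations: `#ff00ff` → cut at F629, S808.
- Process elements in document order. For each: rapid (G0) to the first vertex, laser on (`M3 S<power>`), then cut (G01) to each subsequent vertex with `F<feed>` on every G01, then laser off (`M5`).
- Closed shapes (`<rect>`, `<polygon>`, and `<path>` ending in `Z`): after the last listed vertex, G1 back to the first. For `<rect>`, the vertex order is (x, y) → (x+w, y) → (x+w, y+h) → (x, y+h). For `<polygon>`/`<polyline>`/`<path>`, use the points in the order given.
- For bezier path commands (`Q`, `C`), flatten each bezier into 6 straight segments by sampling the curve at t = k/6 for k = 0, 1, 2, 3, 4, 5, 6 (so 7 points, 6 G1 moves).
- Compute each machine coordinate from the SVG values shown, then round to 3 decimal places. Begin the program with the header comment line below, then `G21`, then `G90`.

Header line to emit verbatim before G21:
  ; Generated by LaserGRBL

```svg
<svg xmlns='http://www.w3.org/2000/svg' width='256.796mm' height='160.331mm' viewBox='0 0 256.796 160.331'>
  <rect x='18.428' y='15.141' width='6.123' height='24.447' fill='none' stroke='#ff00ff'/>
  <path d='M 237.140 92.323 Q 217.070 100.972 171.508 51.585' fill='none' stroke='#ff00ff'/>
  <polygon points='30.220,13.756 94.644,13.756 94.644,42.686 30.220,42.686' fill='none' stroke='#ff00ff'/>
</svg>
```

Since the viewBox matches the mm dimensions, user units are millimetres directly. The only transform is the Y-flip y_m = 160.331 − y_svg.

Shape 1 is a rectangle drawn with `<rect>`. Its stroke #ff00ff means cut at S808, F629. After flipping Y the toolpath is (18.428,145.190) → (24.551,145.190) → (24.551,120.743) → (18.428,120.743) → (18.428,145.190), returning to the start.

Shape 2 is a quadratic bezier drawn with `<path>`. Its stroke #ff00ff means cut at S808, F629. After flipping Y the toolpath is (237.140,68.008) → (229.742,66.737) → (220.928,68.690) → (210.697,73.868) → (199.050,82.270) → (185.987,93.896) → (171.508,108.746).

Shape 3 is a rectangle drawn with `<polygon>`. Its stroke #ff00ff means cut at S808, F629. After flipping Y the toolpath is (30.220,146.575) → (94.644,146.575) → (94.644,117.645) → (30.220,117.645) → (30.220,146.575), returning to the start.

; Generated by LaserGRBL
G21
G90
G0 X18.428 Y145.190
M3 S808
G01 X24.551 Y145.190 F629
G01 X24.551 Y120.743 F629
G01 X18.428 Y120.743 F629
G01 X18.428 Y145.190 F629
M5
G0 X237.140 Y68.008
M3 S808
G01 X229.742 Y66.737 F629
G01 X220.928 Y68.690 F629
G01 X210.697 Y73.868 F629
G01 X199.050 Y82.270 F629
G01 X185.987 Y93.896 F629
G01 X171.508 Y108.746 F629
M5
G0 X30.220 Y146.575
M3 S808
G01 X94.644 Y146.575 F629
G01 X94.644 Y117.645 F629
G01 X30.220 Y117.645 F629
G01 X30.220 Y146.575 F629
M5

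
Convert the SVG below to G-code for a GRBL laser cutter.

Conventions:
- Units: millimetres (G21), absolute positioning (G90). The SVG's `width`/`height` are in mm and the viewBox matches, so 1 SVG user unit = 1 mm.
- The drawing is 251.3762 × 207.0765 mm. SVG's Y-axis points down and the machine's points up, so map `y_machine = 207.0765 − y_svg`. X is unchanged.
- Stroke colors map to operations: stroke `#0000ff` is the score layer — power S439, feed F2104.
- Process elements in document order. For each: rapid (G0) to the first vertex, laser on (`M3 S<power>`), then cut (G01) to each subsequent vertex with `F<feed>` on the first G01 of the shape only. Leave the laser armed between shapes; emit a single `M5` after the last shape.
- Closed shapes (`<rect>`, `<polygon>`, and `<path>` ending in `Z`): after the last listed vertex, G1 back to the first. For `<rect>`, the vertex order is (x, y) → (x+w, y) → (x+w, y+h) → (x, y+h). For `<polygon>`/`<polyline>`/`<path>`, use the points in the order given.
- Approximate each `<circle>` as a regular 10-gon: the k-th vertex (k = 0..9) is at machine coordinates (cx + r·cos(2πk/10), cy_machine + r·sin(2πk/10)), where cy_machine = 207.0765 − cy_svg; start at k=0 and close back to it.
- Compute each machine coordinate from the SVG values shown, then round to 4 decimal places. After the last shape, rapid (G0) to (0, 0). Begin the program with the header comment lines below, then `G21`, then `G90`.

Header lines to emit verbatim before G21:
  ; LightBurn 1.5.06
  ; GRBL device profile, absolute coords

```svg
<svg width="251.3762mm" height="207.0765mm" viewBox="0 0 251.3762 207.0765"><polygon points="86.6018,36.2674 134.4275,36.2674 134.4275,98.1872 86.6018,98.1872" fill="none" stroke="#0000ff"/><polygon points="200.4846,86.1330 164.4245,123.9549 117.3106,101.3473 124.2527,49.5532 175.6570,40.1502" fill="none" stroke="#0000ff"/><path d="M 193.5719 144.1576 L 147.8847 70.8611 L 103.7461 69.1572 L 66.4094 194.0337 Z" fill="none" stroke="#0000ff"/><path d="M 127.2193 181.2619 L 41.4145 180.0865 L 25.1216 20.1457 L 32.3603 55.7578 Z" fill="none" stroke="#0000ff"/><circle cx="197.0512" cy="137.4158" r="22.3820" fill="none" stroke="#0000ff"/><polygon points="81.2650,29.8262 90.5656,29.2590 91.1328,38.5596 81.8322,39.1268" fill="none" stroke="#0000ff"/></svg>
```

viewBox `0 0 251.3762 207.0765` with mm width/height → 1 unit = 1 mm. Flip: y_m = 207.0765 − y_svg.

**Shape 1** — `<polygon>` rectangle, stroke `#0000ff` → score (S439, F2104). Machine vertices: (86.6018,170.8091) → (134.4275,170.8091) → (134.4275,108.8893) → (86.6018,108.8893) → (86.6018,170.8091). Closed: final G1 returns to the first vertex.

**Shape 2** — `<polygon>` regular polygon, stroke `#0000ff` → score (S439, F2104). Machine vertices: (200.4846,120.9435) → (164.4245,83.1216) → (117.3106,105.7292) → (124.2527,157.5233) → (175.6570,166.9263) → (200.4846,120.9435). Closed: final G1 returns to the first vertex.

**Shape 3** — `<path>` closed polygon, stroke `#0000ff` → score (S439, F2104). Machine vertices: (193.5719,62.9189) → (147.8847,136.2154) → (103.7461,137.9193) → (66.4094,13.0428) → (193.5719,62.9189). Closed: final G1 returns to the first vertex.

**Shape 4** — `<path>` closed polygon, stroke `#0000ff` → score (S439, F2104). Machine vertices: (127.2193,25.8146) → (41.4145,26.9900) → (25.1216,186.9308) → (32.3603,151.3187) → (127.2193,25.8146). Closed: final G1 returns to the first vertex.

**Shape 5** — `<circle>` circle, stroke `#0000ff` → score (S439, F2104). Machine vertices: (219.4332,69.6607) → (215.1586,82.8165) → (203.9676,90.9472) → (190.1348,90.9472) → (178.9438,82.8165) → (174.6692,69.6607) → (178.9438,56.5049) → (190.1348,48.3742) → (203.9676,48.3742) → (215.1586,56.5049) → (219.4332,69.6607). Closed: final G1 returns to the first vertex.

**Shape 6** — `<polygon>` regular polygon, stroke `#0000ff` → score (S439, F2104). Machine vertices: (81.2650,177.2503) → (90.5656,177.8175) → (91.1328,168.5169) → (81.8322,167.9497) → (81.2650,177.2503). Closed: final G1 returns to the first vertex.

; LightBurn 1.5.06
; GRBL device profile, absolute coords
G21
G90
G0 X86.6018 Y170.8091
M3 S439
G01 X134.4275 Y170.8091 F2104
G01 X134.4275 Y108.8893
G01 X86.6018 Y108.8893
G01 X86.6018 Y170.8091
G0 X200.4846 Y120.9435
M3 S439
G01 X164.4245 Y83.1216 F2104
G01 X117.3106 Y105.7292
G01 X124.2527 Y157.5233
G01 X175.6570 Y166.9263
G01 X200.4846 Y120.9435
G0 X193.5719 Y62.9189
M3 S439
G01 X147.8847 Y136.2154 F2104
G01 X103.7461 Y137.9193
G01 X66.4094 Y13.0428
G01 X193.5719 Y62.9189
G0 X127.2193 Y25.8146
M3 S439
G01 X41.4145 Y26.9900 F2104
G01 X25.1216 Y186.9308
G01 X32.3603 Y151.3187
G01 X127.2193 Y25.8146
G0 X219.4332 Y69.6607
M3 S439
G01 X215.1586 Y82.8165 F2104
G01 X203.9676 Y90.9472
G01 X190.1348 Y90.9472
G01 X178.9438 Y82.8165
G01 X174.6692 Y69.6607
G01 X178.9438 Y56.5049
G01 X190.1348 Y48.3742
G01 X203.9676 Y48.3742
G01 X215.1586 Y56.5049
G01 X219.4332 Y69.6607
G0 X81.2650 Y177.2503
M3 S439
G01 X90.5656 Y177.8175 F2104
G01 X91.1328 Y168.5169
G01 X81.8322 Y167.9497
G01 X81.2650 Y177.2503
M5
G0 X0.0000 Y0.0000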